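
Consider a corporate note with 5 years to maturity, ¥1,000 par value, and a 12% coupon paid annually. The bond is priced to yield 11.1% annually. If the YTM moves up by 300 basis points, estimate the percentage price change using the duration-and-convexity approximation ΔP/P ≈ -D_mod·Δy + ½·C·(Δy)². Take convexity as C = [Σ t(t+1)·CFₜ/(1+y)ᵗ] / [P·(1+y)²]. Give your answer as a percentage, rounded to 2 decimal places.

-10.13%

With y = 0.111:
  t   CF        PV=CF/(1+0.111)^t    t·PV        t(t+1)·PV
  1       120.00       108.0108       108.0108         216.0216
  2       120.00        97.2194       194.4389         583.3167
  3       120.00        87.5062       262.5187       1,050.0750
  4       120.00        78.7635       315.0540       1,575.2700
  5     1,120.00       661.6796     3,308.3979      19,850.3872
  Σ                  1,033.1796     4,188.4203      23,275.0705
P = 1,033.1796; D_Mac = 4.05391 yrs; D_mod = 3.64889 yrs; C = 18.25102.
Duration effect: -3.64889 × (+0.03) = -0.109467
Convexity effect: 0.5 × 18.25102 × (0.03)² = +0.0082130
ΔP/P ≈ -0.109467 + 0.0082130 = -0.101254 = -10.1254%.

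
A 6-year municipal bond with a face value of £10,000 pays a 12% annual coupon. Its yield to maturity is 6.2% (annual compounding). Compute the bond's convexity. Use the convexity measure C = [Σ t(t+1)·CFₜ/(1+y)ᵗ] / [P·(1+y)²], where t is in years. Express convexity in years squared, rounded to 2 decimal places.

27.22

With y = 0.062:
  t   CF        PV=CF/(1+0.062)^t    t·PV        t(t+1)·PV
  1     1,200.00     1,129.9435     1,129.9435       2,259.8870
  2     1,200.00     1,063.9769     2,127.9539       6,383.8616
  3     1,200.00     1,001.8615     3,005.5846      12,022.3382
  4     1,200.00       943.3724     3,773.4897      18,867.4486
  5     1,200.00       888.2980     4,441.4898      26,648.9387
  6    11,200.00     7,806.7617    46,840.5701     327,883.9909
  Σ                 12,834.2140    61,319.0315     394,066.4650
P = 12,834.2140.
Convexity = Σ t(t+1)·PV / [P·(1+y)²] = 394,066.4650 / (12,834.2140 × 1.127844) = 27.22395.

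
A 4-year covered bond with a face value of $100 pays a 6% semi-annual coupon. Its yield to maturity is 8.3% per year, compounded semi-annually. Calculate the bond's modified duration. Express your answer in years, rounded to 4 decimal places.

Periodic yield y = 0.0415. First find Macaulay duration:
  t   CF        PV=CF/(1+0.0415)^t    t·PV
  1         3.00         2.8805         2.8805
  2         3.00         2.7657         5.5314
  3         3.00         2.6555         7.9664
  4         3.00         2.5497        10.1987
  5         3.00         2.4481        12.2404
  6         3.00         2.3505        14.1032
  7         3.00         2.2569        15.7981
  8       103.00        74.3983       595.1864
  Σ                     92.3051       663.9050
P = 92.3051; Macaulay duration = 663.9050 / 92.3051 = 7.19251 half-year periods = 3.59625 years.
Modified duration = D_Mac / (1 + y) = 3.59625 / 1.0415 = 3.45296 years.

3.4530 years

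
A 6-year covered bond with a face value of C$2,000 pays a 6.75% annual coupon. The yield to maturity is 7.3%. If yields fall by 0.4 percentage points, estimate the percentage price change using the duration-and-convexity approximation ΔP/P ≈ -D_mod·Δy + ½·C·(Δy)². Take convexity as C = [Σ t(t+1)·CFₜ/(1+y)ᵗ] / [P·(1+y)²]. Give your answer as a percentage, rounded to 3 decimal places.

+1.930%

With y = 0.073:
  t   CF        PV=CF/(1+0.073)^t    t·PV        t(t+1)·PV
  1       135.00       125.8155       125.8155         251.6309
  2       135.00       117.2558       234.5116         703.5348
  3       135.00       109.2785       327.8354       1,311.3416
  4       135.00       101.8439       407.3755       2,036.8773
  5       135.00        94.9151       474.5753       2,847.4520
  6     2,135.00     1,398.9415     8,393.6489      58,755.5422
  Σ                  1,948.0502     9,963.7622      65,906.3789
P = 1,948.0502; D_Mac = 5.11474 yrs; D_mod = 4.76676 yrs; C = 29.38515.
Duration effect: -4.76676 × (-0.004) = +0.019067
Convexity effect: 0.5 × 29.38515 × (-0.004)² = +0.0002351
ΔP/P ≈ +0.019067 + 0.0002351 = +0.019302 = +1.9302%.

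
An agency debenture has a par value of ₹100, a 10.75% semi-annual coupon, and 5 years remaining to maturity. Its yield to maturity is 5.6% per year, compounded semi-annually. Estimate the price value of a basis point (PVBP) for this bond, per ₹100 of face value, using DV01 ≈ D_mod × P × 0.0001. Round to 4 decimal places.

₹0.0488

Periodic yield y = 0.028.
  t   CF        PV=CF/(1+0.028)^t    t·PV
  1        5.375         5.2286         5.2286
  2        5.375         5.0862        10.1724
  3        5.375         4.9477        14.8430
  4        5.375         4.8129        19.2516
  5        5.375         4.6818        23.4090
  6        5.375         4.5543        27.3257
  7        5.375         4.4302        31.0116
  8        5.375         4.3096        34.4765
  9        5.375         4.1922        37.7297
  10     105.375        79.9478       799.4779
  Σ                    122.1912     1,002.9259
P = 122.1912; D_Mac = 8.20784 half-year periods = 4.10392 yrs; D_mod = 3.99214 yrs.
DV01 ≈ 3.99214 × 122.1912 × 0.0001 = 0.048780.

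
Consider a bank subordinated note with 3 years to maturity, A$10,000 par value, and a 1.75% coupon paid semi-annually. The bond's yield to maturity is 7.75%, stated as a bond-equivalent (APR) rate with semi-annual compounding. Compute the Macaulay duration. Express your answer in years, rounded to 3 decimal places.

2.929 years

Periodic yield y = 0.03875. Discount each cash flow and weight by its period:
  t   CF        PV=CF/(1+0.03875)^t    t·PV
  1        87.50        84.2359        84.2359
  2        87.50        81.0935       162.1870
  3        87.50        78.0683       234.2050
  4        87.50        75.1560       300.6242
  5        87.50        72.3524       361.7619
  6    10,087.50     8,030.0329    48,180.1977
  Σ                  8,420.9391    49,323.2116
Price P = Σ PV = 8,420.9391.
Macaulay duration = Σ(t·PV) / P = 49,323.2116 / 8,420.9391 = 5.85721 half-year periods.
In years: 5.85721 / 2 = 2.92861 years.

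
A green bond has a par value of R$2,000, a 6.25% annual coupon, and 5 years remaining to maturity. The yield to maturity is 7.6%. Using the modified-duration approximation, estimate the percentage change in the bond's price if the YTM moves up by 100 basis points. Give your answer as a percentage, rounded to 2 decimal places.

Periodic yield y = 0.076. Modified duration first:
  t   CF        PV=CF/(1+0.076)^t    t·PV
  1       125.00       116.1710       116.1710
  2       125.00       107.9656       215.9312
  3       125.00       100.3398       301.0194
  4       125.00        93.2526       373.0104
  5     2,125.00     1,473.3217     7,366.6084
  Σ                  1,891.0507     8,372.7404
P = 1,891.0507; D_Mac = 4.42756 yrs; D_mod = 4.42756/(1+0.076) = 4.11483 yrs.
ΔP/P ≈ -D_mod · Δy = -4.11483 × (+0.01) = -0.041148 = -4.1148%.

-4.11%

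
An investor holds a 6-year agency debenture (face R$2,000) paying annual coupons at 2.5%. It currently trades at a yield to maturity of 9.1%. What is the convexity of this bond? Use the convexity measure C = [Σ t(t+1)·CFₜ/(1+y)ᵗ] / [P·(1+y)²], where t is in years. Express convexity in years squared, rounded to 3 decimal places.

With y = 0.091:
  t   CF        PV=CF/(1+0.091)^t    t·PV        t(t+1)·PV
  1        50.00        45.8295        45.8295          91.6590
  2        50.00        42.0069        84.0138         252.0413
  3        50.00        38.5031       115.5093         462.0373
  4        50.00        35.2916       141.1663         705.8314
  5        50.00        32.3479       161.7396         970.4374
  6     2,050.00     1,215.6411     7,293.8463      51,056.9242
  Σ                  1,409.6200     7,842.1048      53,538.9306
P = 1,409.6200.
Convexity = Σ t(t+1)·PV / [P·(1+y)²] = 53,538.9306 / (1,409.6200 × 1.190281) = 31.90936.

31.909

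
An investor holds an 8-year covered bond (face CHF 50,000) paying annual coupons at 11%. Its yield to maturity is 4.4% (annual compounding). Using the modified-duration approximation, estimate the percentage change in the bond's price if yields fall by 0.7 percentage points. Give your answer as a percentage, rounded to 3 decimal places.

+4.098%

Periodic yield y = 0.044. Modified duration first:
  t   CF        PV=CF/(1+0.044)^t    t·PV
  1     5,500.00     5,268.1992     5,268.1992
  2     5,500.00     5,046.1678    10,092.3357
  3     5,500.00     4,833.4941    14,500.4823
  4     5,500.00     4,629.7836    18,519.1345
  5     5,500.00     4,434.6586    22,173.2932
  6     5,500.00     4,247.7573    25,486.5440
  7     5,500.00     4,068.7331    28,481.1315
  8    55,500.00    39,326.8348   314,614.6784
  Σ                 71,855.6287   439,135.7988
P = 71,855.6287; D_Mac = 6.11136 yrs; D_mod = 6.11136/(1+0.044) = 5.85380 yrs.
ΔP/P ≈ -D_mod · Δy = -5.85380 × (-0.007) = +0.040977 = +4.0977%.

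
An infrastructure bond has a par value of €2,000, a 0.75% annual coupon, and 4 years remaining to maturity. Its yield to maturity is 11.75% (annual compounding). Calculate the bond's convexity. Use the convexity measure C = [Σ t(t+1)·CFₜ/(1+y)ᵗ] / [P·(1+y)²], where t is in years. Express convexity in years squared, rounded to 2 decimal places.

15.72

With y = 0.1175:
  t   CF        PV=CF/(1+0.1175)^t    t·PV        t(t+1)·PV
  1        15.00        13.4228        13.4228          26.8456
  2        15.00        12.0115        24.0229          72.0688
  3        15.00        10.7485        32.2456         128.9822
  4     2,015.00     1,292.0667     5,168.2667      25,841.3334
  Σ                  1,328.2495     5,237.9580      26,069.2301
P = 1,328.2495.
Convexity = Σ t(t+1)·PV / [P·(1+y)²] = 26,069.2301 / (1,328.2495 × 1.248806) = 15.71641.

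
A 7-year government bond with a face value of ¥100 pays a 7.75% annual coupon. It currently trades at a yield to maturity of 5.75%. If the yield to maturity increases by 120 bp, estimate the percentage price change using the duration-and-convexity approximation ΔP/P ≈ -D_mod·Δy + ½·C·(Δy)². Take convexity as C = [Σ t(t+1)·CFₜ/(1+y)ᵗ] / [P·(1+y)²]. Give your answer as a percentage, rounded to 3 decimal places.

-6.234%

With y = 0.0575:
  t   CF        PV=CF/(1+0.0575)^t    t·PV        t(t+1)·PV
  1         7.75         7.3286         7.3286          14.6572
  2         7.75         6.9301        13.8602          41.5807
  3         7.75         6.5533        19.6599          78.6397
  4         7.75         6.1970        24.7879         123.9396
  5         7.75         5.8600        29.3001         175.8009
  6         7.75         5.5414        33.2484         232.7388
  7       107.75        72.8542       509.9795       4,079.8357
  Σ                    111.2647       638.1647       4,747.1926
P = 111.2647; D_Mac = 5.73556 yrs; D_mod = 5.42369 yrs; C = 38.15214.
Duration effect: -5.42369 × (+0.012) = -0.065084
Convexity effect: 0.5 × 38.15214 × (0.012)² = +0.0027470
ΔP/P ≈ -0.065084 + 0.0027470 = -0.062337 = -6.2337%.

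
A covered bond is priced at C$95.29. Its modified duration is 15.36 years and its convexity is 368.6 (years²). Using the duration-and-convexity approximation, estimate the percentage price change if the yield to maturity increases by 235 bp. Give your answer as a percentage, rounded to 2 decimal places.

Duration effect: -D_mod·Δy = -15.36 × (+0.0235) = -0.360960
Convexity effect: ½·C·(Δy)² = 0.5 × 368.6 × (0.0235)² = +0.101779675
ΔP/P ≈ -0.360960 + 0.101779675 = -0.259180325
= -25.9180325%.

-25.92%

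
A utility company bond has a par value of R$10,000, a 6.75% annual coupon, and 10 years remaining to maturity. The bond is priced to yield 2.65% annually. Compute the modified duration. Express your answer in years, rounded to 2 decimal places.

7.76 years

Periodic yield y = 0.0265. First find Macaulay duration:
  t   CF        PV=CF/(1+0.0265)^t    t·PV
  1       675.00       657.5743       657.5743
  2       675.00       640.5984     1,281.1968
  3       675.00       624.0608     1,872.1824
  4       675.00       607.9501     2,431.8005
  5       675.00       592.2554     2,961.2768
  6       675.00       576.9658     3,461.7946
  7       675.00       562.0709     3,934.4963
  8       675.00       547.5605     4,380.4843
  9       675.00       533.4248     4,800.8230
  10   10,675.00     8,218.2310    82,182.3104
  Σ                 13,560.6921   107,963.9396
P = 13,560.6921; Macaulay duration = 107,963.9396 / 13,560.6921 = 7.96154 years.
Modified duration = D_Mac / (1 + y) = 7.96154 / 1.0265 = 7.75600 years.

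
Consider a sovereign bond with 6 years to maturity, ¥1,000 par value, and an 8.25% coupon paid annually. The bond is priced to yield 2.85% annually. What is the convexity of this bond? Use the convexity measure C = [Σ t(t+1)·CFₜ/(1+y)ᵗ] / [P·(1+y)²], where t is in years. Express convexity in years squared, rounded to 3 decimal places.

With y = 0.0285:
  t   CF        PV=CF/(1+0.0285)^t    t·PV        t(t+1)·PV
  1        82.50        80.2139        80.2139         160.4278
  2        82.50        77.9912       155.9823         467.9469
  3        82.50        75.8300       227.4900         909.9600
  4        82.50        73.7287       294.9149       1,474.5746
  5        82.50        71.6857       358.4284       2,150.5707
  6     1,082.50       914.5388     5,487.2327      38,410.6290
  Σ                  1,293.9883     6,604.2623      43,574.1091
P = 1,293.9883.
Convexity = Σ t(t+1)·PV / [P·(1+y)²] = 43,574.1091 / (1,293.9883 × 1.057812) = 31.83388.

31.834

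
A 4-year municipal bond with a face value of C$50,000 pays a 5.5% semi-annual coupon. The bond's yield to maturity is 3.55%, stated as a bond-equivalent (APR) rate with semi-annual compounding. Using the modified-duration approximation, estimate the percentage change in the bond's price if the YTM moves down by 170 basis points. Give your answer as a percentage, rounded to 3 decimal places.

+6.112%

Periodic yield y = 0.01775. Modified duration first:
  t   CF        PV=CF/(1+0.01775)^t    t·PV
  1     1,375.00     1,351.0194     1,351.0194
  2     1,375.00     1,327.4570     2,654.9141
  3     1,375.00     1,304.3056     3,912.9169
  4     1,375.00     1,281.5580     5,126.2319
  5     1,375.00     1,259.2070     6,296.0352
  6     1,375.00     1,237.2459     7,423.4755
  7     1,375.00     1,215.6678     8,509.6747
  8    51,375.00    44,629.5951   357,036.7606
  Σ                 53,606.0559   392,311.0283
P = 53,606.0559; D_Mac = 7.31841 half-year periods = 3.65920 yrs; D_mod = 3.65920/(1+0.01775) = 3.59539 yrs.
ΔP/P ≈ -D_mod · Δy = -3.59539 × (-0.017) = +0.061122 = +6.1122%.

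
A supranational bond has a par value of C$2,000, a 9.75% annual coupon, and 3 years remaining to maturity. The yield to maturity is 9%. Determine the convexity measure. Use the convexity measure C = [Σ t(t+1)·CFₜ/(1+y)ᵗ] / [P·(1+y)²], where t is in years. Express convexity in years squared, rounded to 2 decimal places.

With y = 0.09:
  t   CF        PV=CF/(1+0.09)^t    t·PV        t(t+1)·PV
  1       195.00       178.8991       178.8991         357.7982
  2       195.00       164.1276       328.2552         984.7656
  3     2,195.00     1,694.9427     5,084.8282      20,339.3129
  Σ                  2,037.9694     5,591.9825      21,681.8766
P = 2,037.9694.
Convexity = Σ t(t+1)·PV / [P·(1+y)²] = 21,681.8766 / (2,037.9694 × 1.188100) = 8.95460.

8.95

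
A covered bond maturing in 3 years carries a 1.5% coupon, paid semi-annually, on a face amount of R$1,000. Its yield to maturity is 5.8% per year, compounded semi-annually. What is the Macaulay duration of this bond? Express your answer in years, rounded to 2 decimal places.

2.94 years

Periodic yield y = 0.029. Discount each cash flow and weight by its period:
  t   CF        PV=CF/(1+0.029)^t    t·PV
  1         7.50         7.2886         7.2886
  2         7.50         7.0832        14.1664
  3         7.50         6.8836        20.6508
  4         7.50         6.6896        26.7584
  5         7.50         6.5011        32.5053
  6     1,007.50       848.6973     5,092.1836
  Σ                    883.1434     5,193.5532
Price P = Σ PV = 883.1434.
Macaulay duration = Σ(t·PV) / P = 5,193.5532 / 883.1434 = 5.88076 half-year periods.
In years: 5.88076 / 2 = 2.94038 years.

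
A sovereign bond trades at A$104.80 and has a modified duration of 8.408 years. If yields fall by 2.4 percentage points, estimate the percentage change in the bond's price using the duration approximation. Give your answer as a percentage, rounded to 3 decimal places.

+20.179%

Duration approximation: ΔP/P ≈ -D_mod · Δy = -8.408 × (-0.024) = +0.201792.
As a percentage: +20.1792%.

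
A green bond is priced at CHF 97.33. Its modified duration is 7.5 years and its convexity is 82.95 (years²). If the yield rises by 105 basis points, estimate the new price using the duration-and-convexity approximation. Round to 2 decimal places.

CHF 90.11

Duration effect: -D_mod·Δy = -7.5 × (+0.0105) = -0.078750
Convexity effect: ½·C·(Δy)² = 0.5 × 82.95 × (0.0105)² = +0.00457261875
ΔP/P ≈ -0.078750 + 0.00457261875 = -0.07417738125
New price ≈ 97.33 × (1 - 0.07417738125) = 90.1103154829375.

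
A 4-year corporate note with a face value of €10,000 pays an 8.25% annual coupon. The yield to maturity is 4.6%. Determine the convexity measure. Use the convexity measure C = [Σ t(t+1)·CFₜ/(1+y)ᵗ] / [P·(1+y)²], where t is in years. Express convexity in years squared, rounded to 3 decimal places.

15.812

With y = 0.046:
  t   CF        PV=CF/(1+0.046)^t    t·PV        t(t+1)·PV
  1       825.00       788.7189       788.7189       1,577.4379
  2       825.00       754.0334     1,508.0668       4,524.2004
  3       825.00       720.8732     2,162.6197       8,650.4787
  4    10,825.00     9,042.7634    36,171.0535     180,855.2676
  Σ                 11,306.3889    40,630.4589     195,607.3845
P = 11,306.3889.
Convexity = Σ t(t+1)·PV / [P·(1+y)²] = 195,607.3845 / (11,306.3889 × 1.094116) = 15.81241.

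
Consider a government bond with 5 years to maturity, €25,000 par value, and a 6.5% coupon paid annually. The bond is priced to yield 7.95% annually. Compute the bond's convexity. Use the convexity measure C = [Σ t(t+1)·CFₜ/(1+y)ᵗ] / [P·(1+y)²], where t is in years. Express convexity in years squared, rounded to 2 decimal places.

With y = 0.0795:
  t   CF        PV=CF/(1+0.0795)^t    t·PV        t(t+1)·PV
  1     1,625.00     1,505.3265     1,505.3265       3,010.6531
  2     1,625.00     1,394.4665     2,788.9329       8,366.7987
  3     1,625.00     1,291.7707     3,875.3121      15,501.2482
  4     1,625.00     1,196.6380     4,786.5519      23,932.7594
  5    26,625.00    18,162.5316    90,812.6580     544,875.9482
  Σ                 23,550.7333   103,768.7814     595,687.4077
P = 23,550.7333.
Convexity = Σ t(t+1)·PV / [P·(1+y)²] = 595,687.4077 / (23,550.7333 × 1.165320) = 21.70544.

21.71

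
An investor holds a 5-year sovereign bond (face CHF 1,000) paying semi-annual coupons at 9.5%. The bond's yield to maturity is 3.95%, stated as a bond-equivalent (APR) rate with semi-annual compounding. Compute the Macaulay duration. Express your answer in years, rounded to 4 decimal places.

4.2032 years

Periodic yield y = 0.01975. Discount each cash flow and weight by its period:
  t   CF        PV=CF/(1+0.01975)^t    t·PV
  1        47.50        46.5800        46.5800
  2        47.50        45.6779        91.3558
  3        47.50        44.7932       134.3797
  4        47.50        43.9257       175.7028
  5        47.50        43.0750       215.3749
  6        47.50        42.2407       253.4443
  7        47.50        41.4226       289.9584
  8        47.50        40.6204       324.9630
  9        47.50        39.8337       358.5029
  10    1,047.50       861.4238     8,614.2385
  Σ                  1,249.5931    10,504.5004
Price P = Σ PV = 1,249.5931.
Macaulay duration = Σ(t·PV) / P = 10,504.5004 / 1,249.5931 = 8.40634 half-year periods.
In years: 8.40634 / 2 = 4.20317 years.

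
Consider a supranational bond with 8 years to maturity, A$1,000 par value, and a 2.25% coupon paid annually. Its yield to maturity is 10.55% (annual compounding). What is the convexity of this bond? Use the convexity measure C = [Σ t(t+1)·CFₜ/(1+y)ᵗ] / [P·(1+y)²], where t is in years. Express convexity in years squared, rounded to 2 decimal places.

With y = 0.1055:
  t   CF        PV=CF/(1+0.1055)^t    t·PV        t(t+1)·PV
  1        22.50        20.3528        20.3528          40.7056
  2        22.50        18.4105        36.8210         110.4629
  3        22.50        16.6535        49.9606         199.8423
  4        22.50        15.0643        60.2570         301.2850
  5        22.50        13.6266        68.1332         408.7992
  6        22.50        12.3262        73.9573         517.7014
  7        22.50        11.1499        78.0494         624.3949
  8     1,022.50       458.3459     3,666.7671      33,000.9041
  Σ                    565.9297     4,054.2983      35,204.0953
P = 565.9297.
Convexity = Σ t(t+1)·PV / [P·(1+y)²] = 35,204.0953 / (565.9297 × 1.222130) = 50.89946.

50.90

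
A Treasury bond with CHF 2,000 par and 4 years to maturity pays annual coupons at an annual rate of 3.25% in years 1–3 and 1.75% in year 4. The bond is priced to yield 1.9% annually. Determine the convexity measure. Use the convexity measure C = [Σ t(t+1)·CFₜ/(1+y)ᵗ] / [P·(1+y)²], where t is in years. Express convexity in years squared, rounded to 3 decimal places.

With y = 0.019:
  t   CF        PV=CF/(1+0.019)^t    t·PV        t(t+1)·PV
  1        65.00        63.7880        63.7880         127.5761
  2        65.00        62.5987       125.1973         375.5919
  3        65.00        61.4315       184.2944         737.1775
  4     2,035.00     1,887.4162     7,549.6648      37,748.3239
  Σ                  2,075.2343     7,922.9445      38,988.6694
P = 2,075.2343.
Convexity = Σ t(t+1)·PV / [P·(1+y)²] = 38,988.6694 / (2,075.2343 × 1.038361) = 18.09351.

18.094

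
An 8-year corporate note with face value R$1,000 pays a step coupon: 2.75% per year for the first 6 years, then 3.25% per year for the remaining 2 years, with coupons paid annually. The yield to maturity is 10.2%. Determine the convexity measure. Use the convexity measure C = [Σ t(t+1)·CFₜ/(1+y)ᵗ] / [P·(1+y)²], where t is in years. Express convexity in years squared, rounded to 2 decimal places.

With y = 0.102:
  t   CF        PV=CF/(1+0.102)^t    t·PV        t(t+1)·PV
  1        27.50        24.9546        24.9546          49.9093
  2        27.50        22.6449        45.2897         135.8691
  3        27.50        20.5489        61.6466         246.5864
  4        27.50        18.6469        74.5875         372.9377
  5        27.50        16.9209        84.6047         507.6285
  6        27.50        15.3548        92.1286         644.9001
  7        32.50        16.4669       115.2684         922.1471
  8     1,032.50       474.7198     3,797.7580      34,179.8223
  Σ                    610.2576     4,296.2382      37,059.8005
P = 610.2576.
Convexity = Σ t(t+1)·PV / [P·(1+y)²] = 37,059.8005 / (610.2576 × 1.214404) = 50.00653.

50.01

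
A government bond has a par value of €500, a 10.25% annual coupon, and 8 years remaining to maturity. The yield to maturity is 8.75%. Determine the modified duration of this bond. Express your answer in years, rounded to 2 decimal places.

5.44 years

Periodic yield y = 0.0875. First find Macaulay duration:
  t   CF        PV=CF/(1+0.0875)^t    t·PV
  1        51.25        47.1264        47.1264
  2        51.25        43.3347        86.6693
  3        51.25        39.8480       119.5439
  4        51.25        36.6418       146.5672
  5        51.25        33.6936       168.4680
  6        51.25        30.9826       185.8958
  7        51.25        28.4898       199.4284
  8       551.25       281.7828     2,254.2624
  Σ                    541.8997     3,207.9615
P = 541.8997; Macaulay duration = 3,207.9615 / 541.8997 = 5.91984 years.
Modified duration = D_Mac / (1 + y) = 5.91984 / 1.0875 = 5.44353 years.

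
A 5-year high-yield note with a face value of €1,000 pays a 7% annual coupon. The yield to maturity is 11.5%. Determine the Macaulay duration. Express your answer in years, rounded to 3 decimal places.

Periodic yield y = 0.115. Discount each cash flow and weight by its year:
  t   CF        PV=CF/(1+0.115)^t    t·PV
  1        70.00        62.7803        62.7803
  2        70.00        56.3052       112.6103
  3        70.00        50.4979       151.4937
  4        70.00        45.2896       181.1584
  5     1,070.00       620.8825     3,104.4127
  Σ                    835.7555     3,612.4554
Price P = Σ PV = 835.7555.
Macaulay duration = Σ(t·PV) / P = 3,612.4554 / 835.7555 = 4.32238 years.

4.322 years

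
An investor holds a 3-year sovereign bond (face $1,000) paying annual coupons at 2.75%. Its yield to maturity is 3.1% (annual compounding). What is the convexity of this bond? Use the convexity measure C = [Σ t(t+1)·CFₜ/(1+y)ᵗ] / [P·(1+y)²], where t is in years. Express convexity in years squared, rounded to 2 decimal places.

With y = 0.031:
  t   CF        PV=CF/(1+0.031)^t    t·PV        t(t+1)·PV
  1        27.50        26.6731        26.6731          53.3463
  2        27.50        25.8711        51.7423         155.2268
  3     1,027.50       937.5746     2,812.7238      11,250.8952
  Σ                    990.1189     2,891.1392      11,459.4683
P = 990.1189.
Convexity = Σ t(t+1)·PV / [P·(1+y)²] = 11,459.4683 / (990.1189 × 1.062961) = 10.88829.

10.89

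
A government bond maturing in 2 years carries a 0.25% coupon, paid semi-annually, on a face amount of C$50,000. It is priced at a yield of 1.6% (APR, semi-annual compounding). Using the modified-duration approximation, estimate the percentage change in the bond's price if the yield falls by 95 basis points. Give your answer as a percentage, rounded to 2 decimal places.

+1.88%

Periodic yield y = 0.008. Modified duration first:
  t   CF        PV=CF/(1+0.008)^t    t·PV
  1        62.50        62.0040        62.0040
  2        62.50        61.5119       123.0237
  3        62.50        61.0237       183.0711
  4    50,062.50    48,492.0344   193,968.1378
  Σ                 48,676.5740   194,336.2366
P = 48,676.5740; D_Mac = 3.99240 half-year periods = 1.99620 yrs; D_mod = 1.99620/(1+0.008) = 1.98036 yrs.
ΔP/P ≈ -D_mod · Δy = -1.98036 × (-0.0095) = +0.018813 = +1.8813%.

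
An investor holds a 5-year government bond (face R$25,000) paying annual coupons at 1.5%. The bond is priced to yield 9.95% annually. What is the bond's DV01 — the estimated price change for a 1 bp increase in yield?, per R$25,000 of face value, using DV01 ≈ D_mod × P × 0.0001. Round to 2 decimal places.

R$7.44

Periodic yield y = 0.0995.
  t   CF        PV=CF/(1+0.0995)^t    t·PV
  1       375.00       341.0641       341.0641
  2       375.00       310.1993       620.3986
  3       375.00       282.1276       846.3828
  4       375.00       256.5963     1,026.3851
  5    25,375.00    15,791.7363    78,958.6813
  Σ                 16,981.7235    81,792.9119
P = 16,981.7235; D_Mac = 4.81653 yrs; D_mod = 4.38065 yrs.
DV01 ≈ 4.38065 × 16,981.7235 × 0.0001 = 7.439101.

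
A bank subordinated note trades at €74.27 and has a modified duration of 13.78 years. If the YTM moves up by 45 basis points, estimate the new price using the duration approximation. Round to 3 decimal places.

€69.665

Duration approximation: ΔP/P ≈ -D_mod · Δy = -13.78 × (+0.0045) = -0.062010.
New price ≈ 74.27 × (1 - 0.062010) = 69.6645173.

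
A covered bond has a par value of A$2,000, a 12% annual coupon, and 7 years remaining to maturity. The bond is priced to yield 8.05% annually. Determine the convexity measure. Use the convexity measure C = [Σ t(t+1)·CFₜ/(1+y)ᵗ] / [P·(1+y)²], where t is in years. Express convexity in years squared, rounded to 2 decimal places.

With y = 0.0805:
  t   CF        PV=CF/(1+0.0805)^t    t·PV        t(t+1)·PV
  1       240.00       222.1194       222.1194         444.2388
  2       240.00       205.5709       411.1419       1,233.4256
  3       240.00       190.2554       570.7661       2,283.0645
  4       240.00       176.0809       704.3234       3,521.6172
  5       240.00       162.9624       814.8120       4,888.8717
  6       240.00       150.8213       904.9277       6,334.4936
  7     2,240.00     1,302.7906     9,119.5343      72,956.2742
  Σ                  2,410.6008    12,747.6247      91,661.9856
P = 2,410.6008.
Convexity = Σ t(t+1)·PV / [P·(1+y)²] = 91,661.9856 / (2,410.6008 × 1.167480) = 32.56975.

32.57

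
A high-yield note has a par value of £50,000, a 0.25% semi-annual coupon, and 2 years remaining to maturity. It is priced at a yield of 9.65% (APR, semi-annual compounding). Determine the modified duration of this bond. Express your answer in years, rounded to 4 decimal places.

Periodic yield y = 0.04825. First find Macaulay duration:
  t   CF        PV=CF/(1+0.04825)^t    t·PV
  1        62.50        59.6232        59.6232
  2        62.50        56.8788       113.7576
  3        62.50        54.2607       162.7821
  4    50,062.50    41,462.2675   165,849.0700
  Σ                 41,633.0302   166,185.2328
P = 41,633.0302; Macaulay duration = 166,185.2328 / 41,633.0302 = 3.99167 half-year periods = 1.99583 years.
Modified duration = D_Mac / (1 + y) = 1.99583 / 1.04825 = 1.90397 years.

1.9040 years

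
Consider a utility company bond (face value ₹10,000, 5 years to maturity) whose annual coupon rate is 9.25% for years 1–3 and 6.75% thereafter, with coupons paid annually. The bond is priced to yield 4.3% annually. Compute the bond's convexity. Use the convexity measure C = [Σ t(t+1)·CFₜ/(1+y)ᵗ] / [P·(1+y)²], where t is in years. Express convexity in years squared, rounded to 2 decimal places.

With y = 0.043:
  t   CF        PV=CF/(1+0.043)^t    t·PV        t(t+1)·PV
  1       925.00       886.8648       886.8648       1,773.7296
  2       925.00       850.3018     1,700.6037       5,101.8110
  3       925.00       815.2462     2,445.7387       9,782.9549
  4       675.00       570.3830     2,281.5318      11,407.6591
  5    10,675.00     8,648.6106    43,243.0528     259,458.3168
  Σ                 11,771.4064    50,557.7918     287,524.4715
P = 11,771.4064.
Convexity = Σ t(t+1)·PV / [P·(1+y)²] = 287,524.4715 / (11,771.4064 × 1.087849) = 22.45318.

22.45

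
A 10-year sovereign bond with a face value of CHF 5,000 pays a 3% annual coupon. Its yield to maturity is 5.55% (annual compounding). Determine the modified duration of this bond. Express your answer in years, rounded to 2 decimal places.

8.17 years

Periodic yield y = 0.0555. First find Macaulay duration:
  t   CF        PV=CF/(1+0.0555)^t    t·PV
  1       150.00       142.1127       142.1127
  2       150.00       134.6402       269.2804
  3       150.00       127.5606       382.6818
  4       150.00       120.8532       483.4130
  5       150.00       114.4986       572.4929
  6       150.00       108.4780       650.8682
  7       150.00       102.7741       719.4186
  8       150.00        97.3700       778.9603
  9       150.00        92.2502       830.2514
  10    5,150.00     3,000.7157    30,007.1571
  Σ                  4,041.2534    34,836.6365
P = 4,041.2534; Macaulay duration = 34,836.6365 / 4,041.2534 = 8.62026 years.
Modified duration = D_Mac / (1 + y) = 8.62026 / 1.0555 = 8.16699 years.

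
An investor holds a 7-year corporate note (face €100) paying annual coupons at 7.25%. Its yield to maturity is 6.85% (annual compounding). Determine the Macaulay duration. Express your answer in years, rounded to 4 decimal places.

5.7452 years

Periodic yield y = 0.0685. Discount each cash flow and weight by its year:
  t   CF        PV=CF/(1+0.0685)^t    t·PV
  1         7.25         6.7852         6.7852
  2         7.25         6.3502        12.7004
  3         7.25         5.9431        17.8294
  4         7.25         5.5621        22.2485
  5         7.25         5.2055        26.0277
  6         7.25         4.8718        29.2309
  7       107.25        67.4490       472.1431
  Σ                    102.1670       586.9652
Price P = Σ PV = 102.1670.
Macaulay duration = Σ(t·PV) / P = 586.9652 / 102.1670 = 5.74515 years.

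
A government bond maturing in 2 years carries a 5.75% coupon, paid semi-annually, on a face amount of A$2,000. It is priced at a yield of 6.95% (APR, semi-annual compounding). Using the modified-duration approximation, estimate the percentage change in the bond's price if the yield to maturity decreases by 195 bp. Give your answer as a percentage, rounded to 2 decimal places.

+3.61%

Periodic yield y = 0.03475. Modified duration first:
  t   CF        PV=CF/(1+0.03475)^t    t·PV
  1        57.50        55.5690        55.5690
  2        57.50        53.7028       107.4056
  3        57.50        51.8993       155.6979
  4     2,057.50     1,794.7258     7,178.9032
  Σ                  1,955.8969     7,497.5757
P = 1,955.8969; D_Mac = 3.83332 half-year periods = 1.91666 yrs; D_mod = 1.91666/(1+0.03475) = 1.85229 yrs.
ΔP/P ≈ -D_mod · Δy = -1.85229 × (-0.0195) = +0.036120 = +3.6120%.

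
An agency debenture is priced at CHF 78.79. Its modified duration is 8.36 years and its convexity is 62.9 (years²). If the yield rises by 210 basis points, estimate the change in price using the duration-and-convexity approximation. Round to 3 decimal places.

Duration effect: -D_mod·Δy = -8.36 × (+0.021) = -0.175560
Convexity effect: ½·C·(Δy)² = 0.5 × 62.9 × (0.021)² = +0.01386945
ΔP/P ≈ -0.175560 + 0.01386945 = -0.16169055
ΔP ≈ 78.79 × (-0.16169055) = -12.7395984345.

-CHF 12.740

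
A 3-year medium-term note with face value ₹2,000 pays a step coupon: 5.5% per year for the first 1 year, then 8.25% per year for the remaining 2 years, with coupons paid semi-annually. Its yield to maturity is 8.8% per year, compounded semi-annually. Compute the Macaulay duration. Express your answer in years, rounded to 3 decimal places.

Periodic yield y = 0.044. Discount each cash flow and weight by its period:
  t   CF        PV=CF/(1+0.044)^t    t·PV
  1        55.00        52.6820        52.6820
  2        55.00        50.4617       100.9234
  3        82.50        72.5024       217.5072
  4        82.50        69.4468       277.7870
  5        82.50        66.5199       332.5994
  6     2,082.50     1,608.3554     9,650.1323
  Σ                  1,919.9681    10,631.6313
Price P = Σ PV = 1,919.9681.
Macaulay duration = Σ(t·PV) / P = 10,631.6313 / 1,919.9681 = 5.53740 half-year periods.
In years: 5.53740 / 2 = 2.76870 years.

2.769 years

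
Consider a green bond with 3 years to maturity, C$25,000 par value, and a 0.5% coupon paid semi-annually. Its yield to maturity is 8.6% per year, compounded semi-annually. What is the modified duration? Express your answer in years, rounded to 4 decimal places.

Periodic yield y = 0.043. First find Macaulay duration:
  t   CF        PV=CF/(1+0.043)^t    t·PV
  1        62.50        59.9233        59.9233
  2        62.50        57.4528       114.9057
  3        62.50        55.0842       165.2526
  4        62.50        52.8132       211.2529
  5        62.50        50.6359       253.1795
  6    25,062.50    19,467.8746   116,807.2474
  Σ                 19,743.7840   117,611.7614
P = 19,743.7840; Macaulay duration = 117,611.7614 / 19,743.7840 = 5.95690 half-year periods = 2.97845 years.
Modified duration = D_Mac / (1 + y) = 2.97845 / 1.043 = 2.85566 years.

2.8557 years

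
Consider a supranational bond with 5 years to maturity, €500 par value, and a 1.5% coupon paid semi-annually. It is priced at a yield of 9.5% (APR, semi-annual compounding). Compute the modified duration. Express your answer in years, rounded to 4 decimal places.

4.5745 years

Periodic yield y = 0.0475. First find Macaulay duration:
  t   CF        PV=CF/(1+0.0475)^t    t·PV
  1         3.75         3.5800         3.5800
  2         3.75         3.4176         6.8352
  3         3.75         3.2626         9.7879
  4         3.75         3.1147        12.4588
  5         3.75         2.9735        14.8673
  6         3.75         2.8386        17.0317
  7         3.75         2.7099        18.9693
  8         3.75         2.5870        20.6961
  9         3.75         2.4697        22.2273
  10      503.75       316.7195     3,167.1946
  Σ                    343.6730     3,293.6482
P = 343.6730; Macaulay duration = 3,293.6482 / 343.6730 = 9.58367 half-year periods = 4.79183 years.
Modified duration = D_Mac / (1 + y) = 4.79183 / 1.0475 = 4.57454 years.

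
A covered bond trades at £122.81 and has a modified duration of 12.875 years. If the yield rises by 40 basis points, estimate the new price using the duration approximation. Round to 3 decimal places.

Duration approximation: ΔP/P ≈ -D_mod · Δy = -12.875 × (+0.004) = -0.051500.
New price ≈ 122.81 × (1 - 0.051500) = 116.485285.

£116.485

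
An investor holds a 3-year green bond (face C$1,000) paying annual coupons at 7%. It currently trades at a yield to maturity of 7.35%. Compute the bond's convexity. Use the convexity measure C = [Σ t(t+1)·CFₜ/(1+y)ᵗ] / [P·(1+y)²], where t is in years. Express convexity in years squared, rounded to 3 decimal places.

9.523

With y = 0.0735:
  t   CF        PV=CF/(1+0.0735)^t    t·PV        t(t+1)·PV
  1        70.00        65.2073        65.2073         130.4145
  2        70.00        60.7427       121.4854         364.4561
  3     1,070.00       864.9234     2,594.7701      10,379.0804
  Σ                    990.8733     2,781.4627      10,873.9510
P = 990.8733.
Convexity = Σ t(t+1)·PV / [P·(1+y)²] = 10,873.9510 / (990.8733 × 1.152402) = 9.52281.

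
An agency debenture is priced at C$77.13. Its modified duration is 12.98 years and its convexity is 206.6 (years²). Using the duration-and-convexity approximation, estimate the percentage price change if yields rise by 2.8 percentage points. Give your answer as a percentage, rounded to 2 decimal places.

-28.25%

Duration effect: -D_mod·Δy = -12.98 × (+0.028) = -0.363440
Convexity effect: ½·C·(Δy)² = 0.5 × 206.6 × (0.028)² = +0.0809872
ΔP/P ≈ -0.363440 + 0.0809872 = -0.2824528
= -28.24528%.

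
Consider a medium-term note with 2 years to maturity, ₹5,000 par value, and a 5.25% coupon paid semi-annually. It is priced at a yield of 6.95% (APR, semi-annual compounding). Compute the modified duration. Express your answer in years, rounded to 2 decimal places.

Periodic yield y = 0.03475. First find Macaulay duration:
  t   CF        PV=CF/(1+0.03475)^t    t·PV
  1       131.25       126.8422       126.8422
  2       131.25       122.5825       245.1650
  3       131.25       118.4658       355.3974
  4     5,131.25     4,475.9109    17,903.6437
  Σ                  4,843.8014    18,631.0483
P = 4,843.8014; Macaulay duration = 18,631.0483 / 4,843.8014 = 3.84637 half-year periods = 1.92318 years.
Modified duration = D_Mac / (1 + y) = 1.92318 / 1.03475 = 1.85860 years.

1.86 years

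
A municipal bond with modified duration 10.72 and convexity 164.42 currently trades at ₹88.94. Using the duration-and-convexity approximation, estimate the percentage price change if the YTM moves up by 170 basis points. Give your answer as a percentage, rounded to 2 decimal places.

Duration effect: -D_mod·Δy = -10.72 × (+0.017) = -0.182240
Convexity effect: ½·C·(Δy)² = 0.5 × 164.42 × (0.017)² = +0.02375869
ΔP/P ≈ -0.182240 + 0.02375869 = -0.15848131
= -15.848131%.

-15.85%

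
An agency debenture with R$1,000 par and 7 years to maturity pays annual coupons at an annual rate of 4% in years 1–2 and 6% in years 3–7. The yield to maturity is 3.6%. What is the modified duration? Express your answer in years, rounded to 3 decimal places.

Periodic yield y = 0.036. First find Macaulay duration:
  t   CF        PV=CF/(1+0.036)^t    t·PV
  1        40.00        38.6100        38.6100
  2        40.00        37.2684        74.5368
  3        60.00        53.9600       161.8800
  4        60.00        52.0849       208.3398
  5        60.00        50.2750       251.3752
  6        60.00        48.5280       291.1682
  7     1,060.00       827.5373     5,792.7611
  Σ                  1,108.2637     6,818.6711
P = 1,108.2637; Macaulay duration = 6,818.6711 / 1,108.2637 = 6.15257 years.
Modified duration = D_Mac / (1 + y) = 6.15257 / 1.036 = 5.93877 years.

5.939 years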